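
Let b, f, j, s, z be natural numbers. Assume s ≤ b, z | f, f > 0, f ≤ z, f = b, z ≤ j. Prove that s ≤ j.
Because z | f and f > 0, z ≤ f. f ≤ z, so z = f. f = b, so z = b. Since z ≤ j, b ≤ j. s ≤ b, so s ≤ j.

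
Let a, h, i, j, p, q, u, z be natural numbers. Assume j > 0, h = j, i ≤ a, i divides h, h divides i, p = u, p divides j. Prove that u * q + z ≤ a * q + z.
p = u and p divides j, so u divides j. From j > 0, u ≤ j. Because i divides h and h divides i, i = h. Since i ≤ a, h ≤ a. h = j, so j ≤ a. Since u ≤ j, u ≤ a. By multiplying by a non-negative, u * q ≤ a * q. Then u * q + z ≤ a * q + z.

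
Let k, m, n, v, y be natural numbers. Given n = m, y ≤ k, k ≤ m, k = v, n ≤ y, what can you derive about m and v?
m = v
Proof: n ≤ y and y ≤ k, so n ≤ k. n = m, so m ≤ k. k ≤ m, so m = k. Since k = v, m = v.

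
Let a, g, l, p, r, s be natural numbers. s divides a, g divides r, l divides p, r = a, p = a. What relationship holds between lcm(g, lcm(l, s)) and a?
lcm(g, lcm(l, s)) divides a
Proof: r = a and g divides r, so g divides a. p = a and l divides p, hence l divides a. From s divides a, lcm(l, s) divides a. g divides a, so lcm(g, lcm(l, s)) divides a.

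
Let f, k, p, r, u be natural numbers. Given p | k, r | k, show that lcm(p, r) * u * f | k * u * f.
p | k and r | k, hence lcm(p, r) | k. Then lcm(p, r) * u | k * u. Then lcm(p, r) * u * f | k * u * f.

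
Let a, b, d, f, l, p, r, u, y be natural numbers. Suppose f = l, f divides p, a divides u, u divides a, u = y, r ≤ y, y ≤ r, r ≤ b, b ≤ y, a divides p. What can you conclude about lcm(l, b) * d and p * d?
lcm(l, b) * d divides p * d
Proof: Since f = l and f divides p, l divides p. Because a divides u and u divides a, a = u. Since u = y, a = y. Because r ≤ y and y ≤ r, r = y. Since r ≤ b, y ≤ b. Since b ≤ y, y = b. Since a = y, a = b. Since a divides p, b divides p. Since l divides p, lcm(l, b) divides p. Then lcm(l, b) * d divides p * d.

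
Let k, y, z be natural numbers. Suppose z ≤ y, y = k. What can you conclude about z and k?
z ≤ k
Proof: From y = k and z ≤ y, by substitution, z ≤ k.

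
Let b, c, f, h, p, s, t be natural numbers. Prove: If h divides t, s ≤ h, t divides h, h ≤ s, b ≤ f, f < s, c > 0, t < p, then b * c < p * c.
From s ≤ h and h ≤ s, s = h. Because h divides t and t divides h, h = t. Since s = h, s = t. b ≤ f and f < s, thus b < s. From s = t, b < t. Since t < p, b < p. From c > 0, by multiplying by a positive, b * c < p * c.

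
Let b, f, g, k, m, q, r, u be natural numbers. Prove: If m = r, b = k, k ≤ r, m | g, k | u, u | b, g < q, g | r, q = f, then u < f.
b = k and u | b, therefore u | k. Since k | u, k = u. Since m = r and m | g, r | g. g | r, so r = g. k ≤ r, so k ≤ g. Since k = u, u ≤ g. q = f and g < q, so g < f. u ≤ g, so u < f.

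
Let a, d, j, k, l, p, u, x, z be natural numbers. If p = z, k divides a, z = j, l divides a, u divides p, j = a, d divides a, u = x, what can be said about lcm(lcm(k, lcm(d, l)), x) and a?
lcm(lcm(k, lcm(d, l)), x) divides a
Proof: Because d divides a and l divides a, lcm(d, l) divides a. k divides a, so lcm(k, lcm(d, l)) divides a. p = z and z = j, thus p = j. j = a, so p = a. u divides p, so u divides a. u = x, so x divides a. Since lcm(k, lcm(d, l)) divides a, lcm(lcm(k, lcm(d, l)), x) divides a.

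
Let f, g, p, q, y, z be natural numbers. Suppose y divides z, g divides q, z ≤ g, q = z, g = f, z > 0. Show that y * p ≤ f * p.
q = z and g divides q, so g divides z. z > 0, so g ≤ z. z ≤ g, so z = g. Since g = f, z = f. y divides z and z > 0, hence y ≤ z. z = f, so y ≤ f. By multiplying by a non-negative, y * p ≤ f * p.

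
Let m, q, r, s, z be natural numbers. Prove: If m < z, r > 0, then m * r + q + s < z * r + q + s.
m < z and r > 0. By multiplying by a positive, m * r < z * r. Then m * r + q < z * r + q. Then m * r + q + s < z * r + q + s.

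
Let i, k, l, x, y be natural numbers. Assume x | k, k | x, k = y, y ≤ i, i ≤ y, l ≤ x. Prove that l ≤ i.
x | k and k | x, so x = k. k = y, so x = y. y ≤ i and i ≤ y, therefore y = i. x = y, so x = i. Since l ≤ x, l ≤ i.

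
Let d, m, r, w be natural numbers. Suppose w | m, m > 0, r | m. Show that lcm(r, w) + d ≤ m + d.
r | m and w | m, so lcm(r, w) | m. m > 0, so lcm(r, w) ≤ m. Then lcm(r, w) + d ≤ m + d.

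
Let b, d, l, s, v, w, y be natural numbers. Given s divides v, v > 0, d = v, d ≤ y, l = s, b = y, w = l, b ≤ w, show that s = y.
s divides v and v > 0, so s ≤ v. d = v and d ≤ y, thus v ≤ y. s ≤ v, so s ≤ y. w = l and b ≤ w, so b ≤ l. b = y, so y ≤ l. Because l = s, y ≤ s. s ≤ y, so s = y.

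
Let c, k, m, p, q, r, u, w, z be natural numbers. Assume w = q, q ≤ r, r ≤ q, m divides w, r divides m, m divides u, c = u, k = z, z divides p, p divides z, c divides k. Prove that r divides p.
q ≤ r and r ≤ q, hence q = r. w = q, so w = r. m divides w, so m divides r. r divides m, so m = r. Because m divides u, r divides u. z divides p and p divides z, hence z = p. Since k = z, k = p. Since c divides k, c divides p. Because c = u, u divides p. Since r divides u, r divides p.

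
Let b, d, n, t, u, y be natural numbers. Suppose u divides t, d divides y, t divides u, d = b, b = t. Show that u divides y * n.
From d = b and b = t, d = t. t divides u and u divides t, therefore t = u. d = t, so d = u. d divides y, so u divides y. Then u divides y * n.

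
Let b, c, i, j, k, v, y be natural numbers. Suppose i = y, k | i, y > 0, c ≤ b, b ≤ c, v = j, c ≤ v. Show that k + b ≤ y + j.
i = y and k | i, thus k | y. y > 0, so k ≤ y. From c ≤ b and b ≤ c, c = b. From v = j and c ≤ v, c ≤ j. c = b, so b ≤ j. Since k ≤ y, k + b ≤ y + j.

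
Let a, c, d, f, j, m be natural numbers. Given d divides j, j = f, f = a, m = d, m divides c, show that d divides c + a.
m = d and m divides c, hence d divides c. j = f and d divides j, hence d divides f. Since f = a, d divides a. d divides c, so d divides c + a.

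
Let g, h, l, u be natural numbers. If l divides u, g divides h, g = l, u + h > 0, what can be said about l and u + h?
l ≤ u + h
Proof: g = l and g divides h, so l divides h. Since l divides u, l divides u + h. From u + h > 0, l ≤ u + h.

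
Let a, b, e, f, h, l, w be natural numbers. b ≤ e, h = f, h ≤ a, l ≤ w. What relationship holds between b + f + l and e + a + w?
b + f + l ≤ e + a + w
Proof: From h = f and h ≤ a, f ≤ a. Because b ≤ e, b + f ≤ e + a. l ≤ w, so b + f + l ≤ e + a + w.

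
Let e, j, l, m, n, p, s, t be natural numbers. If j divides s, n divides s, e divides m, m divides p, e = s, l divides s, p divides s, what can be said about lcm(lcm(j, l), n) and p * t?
lcm(lcm(j, l), n) divides p * t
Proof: e = s and e divides m, therefore s divides m. m divides p, so s divides p. Since p divides s, s = p. j divides s and l divides s, thus lcm(j, l) divides s. Since n divides s, lcm(lcm(j, l), n) divides s. s = p, so lcm(lcm(j, l), n) divides p. Then lcm(lcm(j, l), n) divides p * t.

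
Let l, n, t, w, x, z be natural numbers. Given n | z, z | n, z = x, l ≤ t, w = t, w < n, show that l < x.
Because n | z and z | n, n = z. z = x, so n = x. w = t and w < n, therefore t < n. From l ≤ t, l < n. Since n = x, l < x.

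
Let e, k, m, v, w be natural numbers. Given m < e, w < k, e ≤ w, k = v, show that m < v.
Since e ≤ w and w < k, e < k. Since m < e, m < k. k = v, so m < v.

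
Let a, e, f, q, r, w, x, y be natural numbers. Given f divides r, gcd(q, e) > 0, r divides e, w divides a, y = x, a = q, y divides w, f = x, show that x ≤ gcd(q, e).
Since a = q and w divides a, w divides q. y divides w, so y divides q. Since y = x, x divides q. Because f divides r and r divides e, f divides e. f = x, so x divides e. x divides q, so x divides gcd(q, e). Since gcd(q, e) > 0, x ≤ gcd(q, e).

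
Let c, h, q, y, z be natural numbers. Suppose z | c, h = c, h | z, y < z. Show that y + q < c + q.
From h = c and h | z, c | z. Because z | c, z = c. Since y < z, y < c. Then y + q < c + q.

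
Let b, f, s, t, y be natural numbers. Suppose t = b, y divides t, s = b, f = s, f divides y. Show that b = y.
Since t = b and y divides t, y divides b. f = s and f divides y, hence s divides y. s = b, so b divides y. y divides b, so y = b. Then b = y.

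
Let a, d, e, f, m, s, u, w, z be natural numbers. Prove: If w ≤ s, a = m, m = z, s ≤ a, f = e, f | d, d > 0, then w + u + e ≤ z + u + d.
a = m and m = z, thus a = z. Since s ≤ a, s ≤ z. w ≤ s, so w ≤ z. Then w + u ≤ z + u. f | d and d > 0, so f ≤ d. f = e, so e ≤ d. w + u ≤ z + u, so w + u + e ≤ z + u + d.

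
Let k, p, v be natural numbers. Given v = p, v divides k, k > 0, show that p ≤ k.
v divides k and k > 0, hence v ≤ k. v = p, so p ≤ k.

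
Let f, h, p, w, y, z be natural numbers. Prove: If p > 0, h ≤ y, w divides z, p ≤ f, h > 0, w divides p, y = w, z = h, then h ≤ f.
z = h and w divides z, therefore w divides h. Since h > 0, w ≤ h. y = w and h ≤ y, so h ≤ w. Since w ≤ h, w = h. w divides p and p > 0, thus w ≤ p. Since p ≤ f, w ≤ f. From w = h, h ≤ f.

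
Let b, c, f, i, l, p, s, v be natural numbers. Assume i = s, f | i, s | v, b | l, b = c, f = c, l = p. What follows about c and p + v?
c | p + v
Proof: From l = p and b | l, b | p. Since b = c, c | p. Since f = c and f | i, c | i. Since i = s, c | s. Since s | v, c | v. Since c | p, c | p + v.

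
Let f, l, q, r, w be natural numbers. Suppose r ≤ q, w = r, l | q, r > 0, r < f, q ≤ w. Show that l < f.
Since w = r and q ≤ w, q ≤ r. From r ≤ q, q = r. l | q, so l | r. Since r > 0, l ≤ r. r < f, so l < f.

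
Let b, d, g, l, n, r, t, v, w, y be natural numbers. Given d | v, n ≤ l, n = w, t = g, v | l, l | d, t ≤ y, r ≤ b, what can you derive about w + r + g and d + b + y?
w + r + g ≤ d + b + y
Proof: Since d | v and v | l, d | l. Since l | d, l = d. Since n ≤ l, n ≤ d. n = w, so w ≤ d. From t = g and t ≤ y, g ≤ y. r ≤ b, so r + g ≤ b + y. Since w ≤ d, w + r + g ≤ d + b + y.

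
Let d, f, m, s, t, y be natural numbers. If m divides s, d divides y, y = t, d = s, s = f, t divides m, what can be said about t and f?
t = f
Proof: t divides m and m divides s, thus t divides s. From y = t and d divides y, d divides t. d = s, so s divides t. Since t divides s, t = s. Since s = f, t = f.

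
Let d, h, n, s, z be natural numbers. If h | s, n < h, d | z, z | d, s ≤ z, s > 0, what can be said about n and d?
n < d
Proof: Since z | d and d | z, z = d. h | s and s > 0, so h ≤ s. s ≤ z, so h ≤ z. Since n < h, n < z. Because z = d, n < d.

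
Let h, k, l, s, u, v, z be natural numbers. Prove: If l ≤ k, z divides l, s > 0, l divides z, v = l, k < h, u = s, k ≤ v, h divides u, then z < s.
v = l and k ≤ v, therefore k ≤ l. Since l ≤ k, k = l. l divides z and z divides l, therefore l = z. Since k = l, k = z. u = s and h divides u, therefore h divides s. s > 0, so h ≤ s. Since k < h, k < s. Since k = z, z < s.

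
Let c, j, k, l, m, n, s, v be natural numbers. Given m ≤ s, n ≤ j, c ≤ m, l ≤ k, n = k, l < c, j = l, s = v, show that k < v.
j = l and n ≤ j, so n ≤ l. n = k, so k ≤ l. l ≤ k, so l = k. c ≤ m and m ≤ s, thus c ≤ s. Because l < c, l < s. s = v, so l < v. Because l = k, k < v.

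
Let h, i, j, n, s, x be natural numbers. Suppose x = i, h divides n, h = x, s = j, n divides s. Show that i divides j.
h = x and h divides n, thus x divides n. s = j and n divides s, hence n divides j. x divides n, so x divides j. x = i, so i divides j.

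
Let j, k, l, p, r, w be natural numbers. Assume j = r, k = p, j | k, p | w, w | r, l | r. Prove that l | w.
Since k = p and j | k, j | p. p | w, so j | w. From j = r, r | w. Since w | r, r = w. Since l | r, l | w.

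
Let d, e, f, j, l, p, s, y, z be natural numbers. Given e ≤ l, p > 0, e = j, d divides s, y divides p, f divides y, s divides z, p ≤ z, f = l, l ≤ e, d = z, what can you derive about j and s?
j ≤ s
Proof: Since d = z and d divides s, z divides s. s divides z, so z = s. l ≤ e and e ≤ l, so l = e. e = j, so l = j. Because f divides y and y divides p, f divides p. Since f = l, l divides p. p > 0, so l ≤ p. Because p ≤ z, l ≤ z. l = j, so j ≤ z. Since z = s, j ≤ s.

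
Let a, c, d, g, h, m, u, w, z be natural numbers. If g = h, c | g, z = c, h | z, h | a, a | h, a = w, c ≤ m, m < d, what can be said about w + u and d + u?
w + u < d + u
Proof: From g = h and c | g, c | h. Since z = c and h | z, h | c. c | h, so c = h. From h | a and a | h, h = a. c = h, so c = a. a = w, so c = w. c ≤ m and m < d, so c < d. From c = w, w < d. Then w + u < d + u.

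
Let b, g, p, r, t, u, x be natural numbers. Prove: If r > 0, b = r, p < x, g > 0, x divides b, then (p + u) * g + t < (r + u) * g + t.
b = r and x divides b, so x divides r. r > 0, so x ≤ r. Because p < x, p < r. Then p + u < r + u. Combined with g > 0, by multiplying by a positive, (p + u) * g < (r + u) * g. Then (p + u) * g + t < (r + u) * g + t.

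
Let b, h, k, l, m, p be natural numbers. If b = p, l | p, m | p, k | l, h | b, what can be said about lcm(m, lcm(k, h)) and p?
lcm(m, lcm(k, h)) | p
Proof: k | l and l | p, hence k | p. b = p and h | b, hence h | p. Since k | p, lcm(k, h) | p. Since m | p, lcm(m, lcm(k, h)) | p.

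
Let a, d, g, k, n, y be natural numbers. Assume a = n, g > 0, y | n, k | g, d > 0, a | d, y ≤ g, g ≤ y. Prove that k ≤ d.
From k | g and g > 0, k ≤ g. y ≤ g and g ≤ y, therefore y = g. From a = n and a | d, n | d. y | n, so y | d. From y = g, g | d. From d > 0, g ≤ d. Because k ≤ g, k ≤ d.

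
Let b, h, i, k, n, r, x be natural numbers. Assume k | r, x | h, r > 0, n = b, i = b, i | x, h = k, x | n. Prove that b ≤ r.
Because n = b and x | n, x | b. i = b and i | x, therefore b | x. From x | b, x = b. h = k and x | h, thus x | k. From k | r, x | r. Since x = b, b | r. r > 0, so b ≤ r.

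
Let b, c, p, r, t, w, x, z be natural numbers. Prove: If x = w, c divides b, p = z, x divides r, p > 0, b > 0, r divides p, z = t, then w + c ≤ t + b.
p = z and z = t, hence p = t. x = w and x divides r, so w divides r. r divides p, so w divides p. p > 0, so w ≤ p. From p = t, w ≤ t. c divides b and b > 0, thus c ≤ b. Since w ≤ t, w + c ≤ t + b.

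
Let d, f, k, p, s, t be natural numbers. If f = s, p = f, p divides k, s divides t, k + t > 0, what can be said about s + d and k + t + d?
s + d ≤ k + t + d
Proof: Since p = f and f = s, p = s. Since p divides k, s divides k. Since s divides t, s divides k + t. Since k + t > 0, s ≤ k + t. Then s + d ≤ k + t + d.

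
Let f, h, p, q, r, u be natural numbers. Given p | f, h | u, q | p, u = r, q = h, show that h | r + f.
u = r and h | u, thus h | r. q | p and p | f, hence q | f. q = h, so h | f. h | r, so h | r + f.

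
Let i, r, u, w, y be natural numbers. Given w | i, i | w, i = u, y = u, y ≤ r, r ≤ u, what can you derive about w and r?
w = r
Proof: w | i and i | w, hence w = i. i = u, so w = u. y = u and y ≤ r, thus u ≤ r. r ≤ u, so u = r. Since w = u, w = r.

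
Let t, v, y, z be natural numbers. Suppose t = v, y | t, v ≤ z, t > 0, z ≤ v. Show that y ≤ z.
From v ≤ z and z ≤ v, v = z. Since t = v, t = z. y | t and t > 0, thus y ≤ t. t = z, so y ≤ z.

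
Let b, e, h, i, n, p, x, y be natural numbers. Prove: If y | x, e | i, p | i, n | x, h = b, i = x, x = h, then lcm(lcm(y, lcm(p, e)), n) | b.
Because x = h and h = b, x = b. Because p | i and e | i, lcm(p, e) | i. i = x, so lcm(p, e) | x. y | x, so lcm(y, lcm(p, e)) | x. Since n | x, lcm(lcm(y, lcm(p, e)), n) | x. Since x = b, lcm(lcm(y, lcm(p, e)), n) | b.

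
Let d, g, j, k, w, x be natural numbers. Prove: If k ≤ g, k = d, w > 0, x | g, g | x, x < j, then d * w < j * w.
Because g | x and x | g, g = x. k ≤ g, so k ≤ x. Since k = d, d ≤ x. x < j, so d < j. w > 0, so d * w < j * w.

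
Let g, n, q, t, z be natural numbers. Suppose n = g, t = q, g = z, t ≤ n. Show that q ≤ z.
Since n = g and g = z, n = z. Since t ≤ n, t ≤ z. t = q, so q ≤ z.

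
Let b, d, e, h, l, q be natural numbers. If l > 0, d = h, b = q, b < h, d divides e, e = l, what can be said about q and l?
q < l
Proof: b = q and b < h, so q < h. e = l and d divides e, therefore d divides l. Since d = h, h divides l. Since l > 0, h ≤ l. q < h, so q < l.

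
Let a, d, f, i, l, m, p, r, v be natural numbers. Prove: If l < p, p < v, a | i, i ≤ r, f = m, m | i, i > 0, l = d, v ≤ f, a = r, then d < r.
p < v and v ≤ f, so p < f. Since f = m, p < m. l < p, so l < m. l = d, so d < m. Since a | i and i > 0, a ≤ i. a = r, so r ≤ i. Because i ≤ r, i = r. Because m | i and i > 0, m ≤ i. i = r, so m ≤ r. d < m, so d < r.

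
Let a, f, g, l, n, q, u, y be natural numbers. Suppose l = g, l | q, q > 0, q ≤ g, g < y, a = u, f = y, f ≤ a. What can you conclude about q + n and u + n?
q + n < u + n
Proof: l = g and l | q, therefore g | q. Since q > 0, g ≤ q. q ≤ g, so g = q. f = y and f ≤ a, hence y ≤ a. Because a = u, y ≤ u. Since g < y, g < u. Since g = q, q < u. Then q + n < u + n.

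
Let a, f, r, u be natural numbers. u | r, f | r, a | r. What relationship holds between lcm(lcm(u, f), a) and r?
lcm(lcm(u, f), a) | r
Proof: u | r and f | r, so lcm(u, f) | r. a | r, so lcm(lcm(u, f), a) | r.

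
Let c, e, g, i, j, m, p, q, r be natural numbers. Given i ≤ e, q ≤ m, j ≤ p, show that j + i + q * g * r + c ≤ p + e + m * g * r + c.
j ≤ p and i ≤ e, so j + i ≤ p + e. Since q ≤ m, q * g ≤ m * g. Then q * g * r ≤ m * g * r. j + i ≤ p + e, so j + i + q * g * r ≤ p + e + m * g * r. Then j + i + q * g * r + c ≤ p + e + m * g * r + c.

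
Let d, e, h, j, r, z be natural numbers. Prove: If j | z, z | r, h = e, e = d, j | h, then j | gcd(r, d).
j | z and z | r, therefore j | r. h = e and e = d, so h = d. j | h, so j | d. From j | r, j | gcd(r, d).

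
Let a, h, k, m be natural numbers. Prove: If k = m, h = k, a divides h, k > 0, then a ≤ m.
Since h = k and a divides h, a divides k. Since k > 0, a ≤ k. Since k = m, a ≤ m.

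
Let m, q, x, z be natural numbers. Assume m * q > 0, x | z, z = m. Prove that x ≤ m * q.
z = m and x | z, thus x | m. Then x | m * q. m * q > 0, so x ≤ m * q.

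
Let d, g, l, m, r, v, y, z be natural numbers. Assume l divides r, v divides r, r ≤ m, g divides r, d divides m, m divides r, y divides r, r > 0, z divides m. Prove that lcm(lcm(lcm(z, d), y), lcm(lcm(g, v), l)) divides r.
From m divides r and r > 0, m ≤ r. r ≤ m, so m = r. z divides m and d divides m, thus lcm(z, d) divides m. Since m = r, lcm(z, d) divides r. Since y divides r, lcm(lcm(z, d), y) divides r. g divides r and v divides r, thus lcm(g, v) divides r. Since l divides r, lcm(lcm(g, v), l) divides r. Since lcm(lcm(z, d), y) divides r, lcm(lcm(lcm(z, d), y), lcm(lcm(g, v), l)) divides r.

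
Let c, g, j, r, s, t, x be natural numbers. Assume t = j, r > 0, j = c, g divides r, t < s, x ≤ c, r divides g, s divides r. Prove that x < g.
Since r divides g and g divides r, r = g. Because t = j and j = c, t = c. Since t < s, c < s. s divides r and r > 0, therefore s ≤ r. Since c < s, c < r. r = g, so c < g. Because x ≤ c, x < g.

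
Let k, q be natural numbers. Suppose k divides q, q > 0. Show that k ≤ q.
k divides q and q > 0. By divisors are at most what they divide, k ≤ q.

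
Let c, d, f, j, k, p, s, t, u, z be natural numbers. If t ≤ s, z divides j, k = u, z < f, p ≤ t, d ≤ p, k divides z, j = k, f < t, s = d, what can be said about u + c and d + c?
u + c < d + c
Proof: j = k and z divides j, thus z divides k. Since k divides z, z = k. k = u, so z = u. Since s = d and t ≤ s, t ≤ d. d ≤ p and p ≤ t, thus d ≤ t. t ≤ d, so t = d. z < f and f < t, therefore z < t. Since t = d, z < d. Since z = u, u < d. Then u + c < d + c.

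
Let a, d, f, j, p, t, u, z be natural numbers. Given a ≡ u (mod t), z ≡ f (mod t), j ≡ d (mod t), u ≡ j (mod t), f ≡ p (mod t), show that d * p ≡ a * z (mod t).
a ≡ u (mod t) and u ≡ j (mod t), hence a ≡ j (mod t). j ≡ d (mod t), so a ≡ d (mod t). z ≡ f (mod t) and f ≡ p (mod t), hence z ≡ p (mod t). a ≡ d (mod t), so a * z ≡ d * p (mod t). Then d * p ≡ a * z (mod t).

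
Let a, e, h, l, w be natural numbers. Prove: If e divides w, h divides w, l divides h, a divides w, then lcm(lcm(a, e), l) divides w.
a divides w and e divides w, thus lcm(a, e) divides w. l divides h and h divides w, so l divides w. lcm(a, e) divides w, so lcm(lcm(a, e), l) divides w.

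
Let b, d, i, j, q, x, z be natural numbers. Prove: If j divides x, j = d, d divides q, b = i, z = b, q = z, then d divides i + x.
z = b and b = i, hence z = i. q = z and d divides q, therefore d divides z. z = i, so d divides i. Because j = d and j divides x, d divides x. d divides i, so d divides i + x.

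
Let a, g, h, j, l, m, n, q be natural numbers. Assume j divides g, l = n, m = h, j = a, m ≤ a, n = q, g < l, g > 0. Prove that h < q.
m = h and m ≤ a, therefore h ≤ a. Because j = a and j divides g, a divides g. Since g > 0, a ≤ g. Since h ≤ a, h ≤ g. l = n and g < l, so g < n. n = q, so g < q. Since h ≤ g, h < q.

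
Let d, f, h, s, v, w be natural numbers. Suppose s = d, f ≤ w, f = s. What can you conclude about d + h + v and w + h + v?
d + h + v ≤ w + h + v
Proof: Because f = s and s = d, f = d. f ≤ w, so d ≤ w. Then d + h ≤ w + h. Then d + h + v ≤ w + h + v.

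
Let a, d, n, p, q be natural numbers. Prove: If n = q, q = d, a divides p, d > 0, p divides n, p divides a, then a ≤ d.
Because p divides a and a divides p, p = a. n = q and q = d, therefore n = d. Because p divides n, p divides d. Since d > 0, p ≤ d. From p = a, a ≤ d.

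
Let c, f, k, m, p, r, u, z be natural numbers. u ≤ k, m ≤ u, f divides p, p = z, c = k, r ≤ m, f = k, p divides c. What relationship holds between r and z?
r ≤ z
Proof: From f = k and f divides p, k divides p. c = k and p divides c, so p divides k. Since k divides p, k = p. p = z, so k = z. r ≤ m and m ≤ u, hence r ≤ u. Since u ≤ k, r ≤ k. k = z, so r ≤ z.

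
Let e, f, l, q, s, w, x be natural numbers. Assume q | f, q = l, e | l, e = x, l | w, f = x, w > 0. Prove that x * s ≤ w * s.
q = l and q | f, so l | f. f = x, so l | x. From e = x and e | l, x | l. From l | x, l = x. l | w and w > 0, hence l ≤ w. Since l = x, x ≤ w. Then x * s ≤ w * s.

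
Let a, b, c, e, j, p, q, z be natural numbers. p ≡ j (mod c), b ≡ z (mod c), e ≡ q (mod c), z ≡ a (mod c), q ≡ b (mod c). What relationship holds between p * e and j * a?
p * e ≡ j * a (mod c)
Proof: Because e ≡ q (mod c) and q ≡ b (mod c), e ≡ b (mod c). b ≡ z (mod c), so e ≡ z (mod c). Since z ≡ a (mod c), e ≡ a (mod c). Since p ≡ j (mod c), p * e ≡ j * a (mod c).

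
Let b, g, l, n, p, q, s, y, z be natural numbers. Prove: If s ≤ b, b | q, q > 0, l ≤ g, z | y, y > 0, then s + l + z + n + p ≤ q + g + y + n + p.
Since b | q and q > 0, b ≤ q. s ≤ b, so s ≤ q. Since l ≤ g, s + l ≤ q + g. z | y and y > 0, thus z ≤ y. Then z + n ≤ y + n. s + l ≤ q + g, so s + l + z + n ≤ q + g + y + n. Then s + l + z + n + p ≤ q + g + y + n + p.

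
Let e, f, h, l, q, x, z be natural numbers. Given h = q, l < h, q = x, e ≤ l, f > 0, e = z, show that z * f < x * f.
Since h = q and q = x, h = x. From e = z and e ≤ l, z ≤ l. Since l < h, z < h. Since h = x, z < x. Since f > 0, by multiplying by a positive, z * f < x * f.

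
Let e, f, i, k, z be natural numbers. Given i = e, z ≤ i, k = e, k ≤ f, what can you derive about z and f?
z ≤ f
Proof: i = e and z ≤ i, therefore z ≤ e. From k = e and k ≤ f, e ≤ f. z ≤ e, so z ≤ f.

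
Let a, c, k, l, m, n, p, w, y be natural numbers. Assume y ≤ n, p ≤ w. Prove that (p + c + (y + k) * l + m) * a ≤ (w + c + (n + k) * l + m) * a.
Because p ≤ w, p + c ≤ w + c. y ≤ n, so y + k ≤ n + k. Then (y + k) * l ≤ (n + k) * l. Because p + c ≤ w + c, p + c + (y + k) * l ≤ w + c + (n + k) * l. Then p + c + (y + k) * l + m ≤ w + c + (n + k) * l + m. Then (p + c + (y + k) * l + m) * a ≤ (w + c + (n + k) * l + m) * a.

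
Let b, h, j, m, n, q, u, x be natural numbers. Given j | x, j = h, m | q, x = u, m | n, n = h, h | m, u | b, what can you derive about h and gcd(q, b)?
h | gcd(q, b)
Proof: Because n = h and m | n, m | h. h | m, so m = h. Since m | q, h | q. x = u and j | x, so j | u. Since u | b, j | b. Since j = h, h | b. Because h | q, h | gcd(q, b).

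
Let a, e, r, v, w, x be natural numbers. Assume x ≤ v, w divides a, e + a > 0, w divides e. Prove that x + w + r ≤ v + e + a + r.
w divides e and w divides a, so w divides e + a. Since e + a > 0, w ≤ e + a. Then w + r ≤ e + a + r. x ≤ v, so x + w + r ≤ v + e + a + r.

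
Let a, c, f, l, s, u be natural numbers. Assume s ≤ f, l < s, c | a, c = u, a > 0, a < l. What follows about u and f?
u < f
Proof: c | a and a > 0, so c ≤ a. a < l, so c < l. l < s and s ≤ f, so l < f. c < l, so c < f. c = u, so u < f.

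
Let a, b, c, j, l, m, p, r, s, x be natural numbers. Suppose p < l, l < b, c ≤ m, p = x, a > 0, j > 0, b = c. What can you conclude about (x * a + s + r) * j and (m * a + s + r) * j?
(x * a + s + r) * j < (m * a + s + r) * j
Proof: b = c and l < b, so l < c. p < l, so p < c. Since p = x, x < c. c ≤ m, so x < m. Combined with a > 0, by multiplying by a positive, x * a < m * a. Then x * a + s < m * a + s. Then x * a + s + r < m * a + s + r. Since j > 0, by multiplying by a positive, (x * a + s + r) * j < (m * a + s + r) * j.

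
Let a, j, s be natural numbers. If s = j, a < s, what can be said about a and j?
a < j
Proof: Because s = j and a < s, by substitution, a < j.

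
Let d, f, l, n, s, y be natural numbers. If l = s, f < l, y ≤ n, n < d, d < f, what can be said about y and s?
y < s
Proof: Because n < d and d < f, n < f. f < l, so n < l. Since l = s, n < s. Since y ≤ n, y < s.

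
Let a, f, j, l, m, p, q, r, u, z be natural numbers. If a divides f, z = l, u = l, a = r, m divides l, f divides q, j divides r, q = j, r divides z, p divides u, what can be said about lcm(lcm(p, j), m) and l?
lcm(lcm(p, j), m) divides l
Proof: u = l and p divides u, so p divides l. Because a = r and a divides f, r divides f. q = j and f divides q, so f divides j. Since r divides f, r divides j. Since j divides r, r = j. Since z = l and r divides z, r divides l. r = j, so j divides l. p divides l, so lcm(p, j) divides l. Since m divides l, lcm(lcm(p, j), m) divides l.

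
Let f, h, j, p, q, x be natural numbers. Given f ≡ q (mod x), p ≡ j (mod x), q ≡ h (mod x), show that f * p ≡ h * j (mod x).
f ≡ q (mod x) and q ≡ h (mod x), so f ≡ h (mod x). p ≡ j (mod x), so f * p ≡ h * j (mod x).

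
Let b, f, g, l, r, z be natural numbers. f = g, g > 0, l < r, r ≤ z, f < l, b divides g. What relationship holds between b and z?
b < z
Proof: Because b divides g and g > 0, b ≤ g. Since f = g and f < l, g < l. l < r and r ≤ z, hence l < z. g < l, so g < z. b ≤ g, so b < z.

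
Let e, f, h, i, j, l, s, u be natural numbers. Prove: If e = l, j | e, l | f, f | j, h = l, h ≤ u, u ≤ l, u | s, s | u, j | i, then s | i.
From e = l and j | e, j | l. l | f and f | j, thus l | j. j | l, so j = l. Since h = l and h ≤ u, l ≤ u. Since u ≤ l, l = u. j = l, so j = u. From u | s and s | u, u = s. Since j = u, j = s. Because j | i, s | i.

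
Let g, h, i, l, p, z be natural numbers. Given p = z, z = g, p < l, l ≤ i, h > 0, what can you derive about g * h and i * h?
g * h < i * h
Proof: p = z and z = g, so p = g. p < l and l ≤ i, so p < i. p = g, so g < i. Since h > 0, g * h < i * h.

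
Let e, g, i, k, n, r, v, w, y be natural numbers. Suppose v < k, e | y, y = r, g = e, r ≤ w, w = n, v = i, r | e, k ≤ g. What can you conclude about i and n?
i < n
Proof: y = r and e | y, so e | r. Since r | e, e = r. Since g = e, g = r. v = i and v < k, so i < k. Since k ≤ g, i < g. Since g = r, i < r. w = n and r ≤ w, therefore r ≤ n. i < r, so i < n.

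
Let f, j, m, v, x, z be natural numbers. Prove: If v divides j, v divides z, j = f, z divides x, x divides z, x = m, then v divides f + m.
j = f and v divides j, therefore v divides f. z divides x and x divides z, thus z = x. Since x = m, z = m. v divides z, so v divides m. Since v divides f, v divides f + m.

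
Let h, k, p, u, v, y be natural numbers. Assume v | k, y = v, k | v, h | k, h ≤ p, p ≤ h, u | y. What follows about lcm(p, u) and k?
lcm(p, u) | k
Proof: Since h ≤ p and p ≤ h, h = p. Since h | k, p | k. v | k and k | v, thus v = k. Because y = v, y = k. From u | y, u | k. From p | k, lcm(p, u) | k.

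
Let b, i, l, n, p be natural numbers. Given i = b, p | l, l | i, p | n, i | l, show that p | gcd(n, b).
Since l | i and i | l, l = i. i = b, so l = b. Because p | l, p | b. p | n, so p | gcd(n, b).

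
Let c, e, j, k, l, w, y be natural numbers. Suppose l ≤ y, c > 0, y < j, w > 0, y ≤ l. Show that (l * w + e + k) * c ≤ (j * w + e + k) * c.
y ≤ l and l ≤ y, thus y = l. Since y < j, l < j. Since w > 0, by multiplying by a positive, l * w < j * w. Then l * w + e < j * w + e. Then l * w + e + k < j * w + e + k. Combining with c > 0, by multiplying by a positive, (l * w + e + k) * c < (j * w + e + k) * c. Then (l * w + e + k) * c ≤ (j * w + e + k) * c.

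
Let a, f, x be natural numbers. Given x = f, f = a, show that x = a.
x = f and f = a. By transitivity, x = a.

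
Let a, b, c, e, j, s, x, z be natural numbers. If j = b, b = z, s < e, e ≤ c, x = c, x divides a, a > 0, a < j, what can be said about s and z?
s < z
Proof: From j = b and b = z, j = z. Since x = c and x divides a, c divides a. Since a > 0, c ≤ a. Since e ≤ c, e ≤ a. s < e, so s < a. a < j, so s < j. j = z, so s < z.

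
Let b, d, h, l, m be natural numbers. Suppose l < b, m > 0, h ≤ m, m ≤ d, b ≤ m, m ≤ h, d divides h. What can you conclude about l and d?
l < d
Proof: h ≤ m and m ≤ h, hence h = m. Since d divides h, d divides m. Since m > 0, d ≤ m. m ≤ d, so m = d. l < b and b ≤ m, thus l < m. Because m = d, l < d.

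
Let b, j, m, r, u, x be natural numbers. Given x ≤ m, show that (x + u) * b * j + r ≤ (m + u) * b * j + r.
Since x ≤ m, x + u ≤ m + u. Then (x + u) * b ≤ (m + u) * b. Then (x + u) * b * j ≤ (m + u) * b * j. Then (x + u) * b * j + r ≤ (m + u) * b * j + r.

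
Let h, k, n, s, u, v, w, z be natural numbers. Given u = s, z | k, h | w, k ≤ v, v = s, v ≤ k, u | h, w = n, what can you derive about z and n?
z | n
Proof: Because k ≤ v and v ≤ k, k = v. v = s, so k = s. Since z | k, z | s. u | h and h | w, so u | w. Since w = n, u | n. u = s, so s | n. z | s, so z | n.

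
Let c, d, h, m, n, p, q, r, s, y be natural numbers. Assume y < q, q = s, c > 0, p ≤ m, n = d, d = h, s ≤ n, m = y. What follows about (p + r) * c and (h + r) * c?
(p + r) * c < (h + r) * c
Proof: Since m = y and p ≤ m, p ≤ y. q = s and y < q, thus y < s. Since p ≤ y, p < s. n = d and d = h, thus n = h. Since s ≤ n, s ≤ h. p < s, so p < h. Then p + r < h + r. Since c > 0, by multiplying by a positive, (p + r) * c < (h + r) * c.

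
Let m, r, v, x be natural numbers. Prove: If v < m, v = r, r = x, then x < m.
Because v = r and r = x, v = x. v < m, so x < m.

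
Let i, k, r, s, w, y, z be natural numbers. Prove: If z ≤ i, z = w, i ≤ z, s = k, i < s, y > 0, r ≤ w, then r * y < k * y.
Since i ≤ z and z ≤ i, i = z. From z = w, i = w. s = k and i < s, so i < k. Since i = w, w < k. Since r ≤ w, r < k. Since y > 0, r * y < k * y.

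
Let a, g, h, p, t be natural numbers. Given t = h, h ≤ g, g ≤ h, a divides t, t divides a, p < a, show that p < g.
h ≤ g and g ≤ h, hence h = g. Since t = h, t = g. Because a divides t and t divides a, a = t. p < a, so p < t. Since t = g, p < g.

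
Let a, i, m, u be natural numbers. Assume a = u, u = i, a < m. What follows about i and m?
i < m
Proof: Since a = u and u = i, a = i. a < m, so i < m.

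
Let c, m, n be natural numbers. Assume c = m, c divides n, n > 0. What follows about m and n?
m ≤ n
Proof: c = m and c divides n, so m divides n. n > 0, so m ≤ n.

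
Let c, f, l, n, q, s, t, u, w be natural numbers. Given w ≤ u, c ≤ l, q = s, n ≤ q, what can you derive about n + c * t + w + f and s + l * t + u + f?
n + c * t + w + f ≤ s + l * t + u + f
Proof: Because q = s and n ≤ q, n ≤ s. c ≤ l. By multiplying by a non-negative, c * t ≤ l * t. Since n ≤ s, n + c * t ≤ s + l * t. Because w ≤ u, w + f ≤ u + f. Since n + c * t ≤ s + l * t, n + c * t + w + f ≤ s + l * t + u + f.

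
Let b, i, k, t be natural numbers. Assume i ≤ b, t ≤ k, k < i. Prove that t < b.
From k < i and i ≤ b, k < b. t ≤ k, so t < b.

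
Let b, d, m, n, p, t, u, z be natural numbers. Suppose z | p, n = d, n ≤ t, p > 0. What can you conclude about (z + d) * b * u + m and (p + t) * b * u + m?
(z + d) * b * u + m ≤ (p + t) * b * u + m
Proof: z | p and p > 0, thus z ≤ p. n = d and n ≤ t, so d ≤ t. z ≤ p, so z + d ≤ p + t. Then (z + d) * b ≤ (p + t) * b. Then (z + d) * b * u ≤ (p + t) * b * u. Then (z + d) * b * u + m ≤ (p + t) * b * u + m.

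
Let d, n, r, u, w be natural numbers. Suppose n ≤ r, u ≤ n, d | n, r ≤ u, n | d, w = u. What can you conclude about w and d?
w = d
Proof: From n ≤ r and r ≤ u, n ≤ u. Since u ≤ n, u = n. w = u, so w = n. n | d and d | n, hence n = d. w = n, so w = d.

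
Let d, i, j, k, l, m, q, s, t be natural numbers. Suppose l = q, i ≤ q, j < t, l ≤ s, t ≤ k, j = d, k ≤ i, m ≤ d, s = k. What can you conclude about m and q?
m < q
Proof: k ≤ i and i ≤ q, so k ≤ q. l = q and l ≤ s, hence q ≤ s. s = k, so q ≤ k. Since k ≤ q, k = q. Since j = d and j < t, d < t. t ≤ k, so d < k. Since m ≤ d, m < k. k = q, so m < q.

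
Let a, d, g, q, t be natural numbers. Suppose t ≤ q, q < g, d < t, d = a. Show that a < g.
Since d = a and d < t, a < t. Since t ≤ q and q < g, t < g. a < t, so a < g.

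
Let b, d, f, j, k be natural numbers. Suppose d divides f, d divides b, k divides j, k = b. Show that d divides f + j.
Since k = b and k divides j, b divides j. d divides b, so d divides j. d divides f, so d divides f + j.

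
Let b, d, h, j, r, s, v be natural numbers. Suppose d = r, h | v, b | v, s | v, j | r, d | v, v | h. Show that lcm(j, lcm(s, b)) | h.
From v | h and h | v, v = h. d = r and d | v, thus r | v. j | r, so j | v. s | v and b | v, therefore lcm(s, b) | v. Since j | v, lcm(j, lcm(s, b)) | v. From v = h, lcm(j, lcm(s, b)) | h.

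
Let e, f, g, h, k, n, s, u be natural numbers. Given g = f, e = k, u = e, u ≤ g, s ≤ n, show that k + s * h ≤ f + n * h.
Since u = e and u ≤ g, e ≤ g. e = k, so k ≤ g. g = f, so k ≤ f. Since s ≤ n, by multiplying by a non-negative, s * h ≤ n * h. k ≤ f, so k + s * h ≤ f + n * h.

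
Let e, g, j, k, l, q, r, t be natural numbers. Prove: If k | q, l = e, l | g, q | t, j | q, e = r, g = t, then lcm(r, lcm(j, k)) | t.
Since l = e and e = r, l = r. g = t and l | g, thus l | t. Since l = r, r | t. j | q and k | q, hence lcm(j, k) | q. q | t, so lcm(j, k) | t. From r | t, lcm(r, lcm(j, k)) | t.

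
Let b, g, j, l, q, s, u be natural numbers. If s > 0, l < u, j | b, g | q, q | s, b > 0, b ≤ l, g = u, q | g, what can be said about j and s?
j < s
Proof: j | b and b > 0, thus j ≤ b. b ≤ l, so j ≤ l. q | g and g | q, thus q = g. Since g = u, q = u. Since q | s, u | s. Since s > 0, u ≤ s. l < u, so l < s. From j ≤ l, j < s.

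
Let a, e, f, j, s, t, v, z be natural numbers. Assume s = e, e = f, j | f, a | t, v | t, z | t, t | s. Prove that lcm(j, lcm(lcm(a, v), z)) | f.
Since a | t and v | t, lcm(a, v) | t. z | t, so lcm(lcm(a, v), z) | t. s = e and e = f, hence s = f. Since t | s, t | f. Since lcm(lcm(a, v), z) | t, lcm(lcm(a, v), z) | f. Since j | f, lcm(j, lcm(lcm(a, v), z)) | f.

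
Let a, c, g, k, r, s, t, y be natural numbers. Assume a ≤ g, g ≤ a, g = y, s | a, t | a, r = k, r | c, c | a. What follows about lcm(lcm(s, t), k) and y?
lcm(lcm(s, t), k) | y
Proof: Because a ≤ g and g ≤ a, a = g. Since g = y, a = y. Since s | a and t | a, lcm(s, t) | a. r | c and c | a, hence r | a. Because r = k, k | a. Since lcm(s, t) | a, lcm(lcm(s, t), k) | a. Since a = y, lcm(lcm(s, t), k) | y.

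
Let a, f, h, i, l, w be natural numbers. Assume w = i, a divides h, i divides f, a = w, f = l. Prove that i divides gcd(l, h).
f = l and i divides f, therefore i divides l. From a = w and w = i, a = i. Because a divides h, i divides h. i divides l, so i divides gcd(l, h).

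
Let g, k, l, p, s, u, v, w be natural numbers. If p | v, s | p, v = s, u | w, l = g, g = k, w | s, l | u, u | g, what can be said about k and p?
k | p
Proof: v = s and p | v, therefore p | s. Since s | p, s = p. Since l = g and l | u, g | u. u | g, so u = g. Since u | w, g | w. w | s, so g | s. g = k, so k | s. Since s = p, k | p.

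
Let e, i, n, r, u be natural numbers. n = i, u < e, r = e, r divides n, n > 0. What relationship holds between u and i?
u < i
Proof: Because r divides n and n > 0, r ≤ n. r = e, so e ≤ n. Since u < e, u < n. n = i, so u < i.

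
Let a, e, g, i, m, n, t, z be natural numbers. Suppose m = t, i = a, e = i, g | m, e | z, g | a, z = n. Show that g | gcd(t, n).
m = t and g | m, so g | t. e = i and e | z, so i | z. Since i = a, a | z. Since z = n, a | n. g | a, so g | n. From g | t, g | gcd(t, n).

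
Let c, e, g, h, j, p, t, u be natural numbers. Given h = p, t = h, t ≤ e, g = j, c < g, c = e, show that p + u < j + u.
t = h and h = p, hence t = p. t ≤ e, so p ≤ e. g = j and c < g, thus c < j. From c = e, e < j. From p ≤ e, p < j. Then p + u < j + u.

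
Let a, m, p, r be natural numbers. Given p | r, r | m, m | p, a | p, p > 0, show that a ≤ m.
Since p | r and r | m, p | m. m | p, so p = m. a | p and p > 0, therefore a ≤ p. Since p = m, a ≤ m.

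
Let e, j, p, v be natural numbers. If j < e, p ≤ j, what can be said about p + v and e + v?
p + v < e + v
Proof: p ≤ j and j < e, thus p < e. Then p + v < e + v.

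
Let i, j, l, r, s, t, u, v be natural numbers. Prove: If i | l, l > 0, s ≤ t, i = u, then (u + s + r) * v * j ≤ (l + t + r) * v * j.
i | l and l > 0, therefore i ≤ l. i = u, so u ≤ l. s ≤ t, so u + s ≤ l + t. Then u + s + r ≤ l + t + r. Then (u + s + r) * v ≤ (l + t + r) * v. Then (u + s + r) * v * j ≤ (l + t + r) * v * j.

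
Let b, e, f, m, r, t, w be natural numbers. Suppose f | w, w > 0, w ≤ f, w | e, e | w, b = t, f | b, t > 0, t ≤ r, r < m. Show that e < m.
Because f | w and w > 0, f ≤ w. Because w ≤ f, f = w. From w | e and e | w, w = e. Since f = w, f = e. b = t and f | b, therefore f | t. Because t > 0, f ≤ t. Because f = e, e ≤ t. t ≤ r and r < m, hence t < m. Since e ≤ t, e < m.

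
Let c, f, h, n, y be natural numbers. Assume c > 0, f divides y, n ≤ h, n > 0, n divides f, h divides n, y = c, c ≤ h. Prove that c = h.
h divides n and n > 0, thus h ≤ n. Because n ≤ h, n = h. y = c and f divides y, therefore f divides c. n divides f, so n divides c. n = h, so h divides c. c > 0, so h ≤ c. c ≤ h, so c = h.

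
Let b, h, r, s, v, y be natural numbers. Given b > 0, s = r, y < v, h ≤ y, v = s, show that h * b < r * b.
v = s and s = r, thus v = r. h ≤ y and y < v, so h < v. Because v = r, h < r. b > 0, so h * b < r * b.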